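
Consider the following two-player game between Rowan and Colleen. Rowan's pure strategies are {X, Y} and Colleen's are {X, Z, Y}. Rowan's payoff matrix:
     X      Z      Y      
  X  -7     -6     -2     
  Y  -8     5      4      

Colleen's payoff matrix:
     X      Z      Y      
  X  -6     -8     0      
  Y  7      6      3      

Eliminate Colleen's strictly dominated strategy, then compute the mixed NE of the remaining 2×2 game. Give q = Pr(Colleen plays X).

Colleen's strategy Z is strictly dominated by X: -6 > -8 and 7 > 6. Eliminate Z.
For Rowan to be willing to mix, Rowan must be indifferent between X and Y, which pins down Colleen's mix.
  Rowan's payoff to X: q·(-7) + (1−q)·(-2) = -5q - 2
  Rowan's payoff to Y: q·(-8) + (1−q)·4 = -12q + 4
  -5q - 2 = -12q + 4  ⇒  7q = 6  ⇒  q = 6/7.

q = 6/7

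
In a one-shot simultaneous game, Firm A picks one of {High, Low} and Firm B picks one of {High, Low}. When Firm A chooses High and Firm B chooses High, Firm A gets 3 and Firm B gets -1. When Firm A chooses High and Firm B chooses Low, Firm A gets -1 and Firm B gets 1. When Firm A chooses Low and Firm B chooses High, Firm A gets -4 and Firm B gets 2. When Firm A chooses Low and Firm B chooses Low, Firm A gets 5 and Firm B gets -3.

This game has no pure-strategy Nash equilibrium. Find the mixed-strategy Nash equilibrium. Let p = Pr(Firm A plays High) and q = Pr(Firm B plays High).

Set Firm B's expected payoff from High equal to that from Low:
  Firm B's expected payoff from High: p·(-1) + (1−p)·2 = -3p + 2
  Firm B's expected payoff from Low: p·1 + (1−p)·(-3) = 4p - 3
  -3p + 2 = 4p - 3  ⇒  -7p = -5  ⇒  p = 5/7.
Firm A's indifference between High and Low determines Firm B's mixing probability q:
  Firm A's expected payoff from High: q·3 + (1−q)·(-1) = 4q - 1
  Firm A's expected payoff from Low: q·(-4) + (1−q)·5 = -9q + 5
  4q - 1 = -9q + 5  ⇒  13q = 6  ⇒  q = 6/13.

p = 5/7, q = 6/13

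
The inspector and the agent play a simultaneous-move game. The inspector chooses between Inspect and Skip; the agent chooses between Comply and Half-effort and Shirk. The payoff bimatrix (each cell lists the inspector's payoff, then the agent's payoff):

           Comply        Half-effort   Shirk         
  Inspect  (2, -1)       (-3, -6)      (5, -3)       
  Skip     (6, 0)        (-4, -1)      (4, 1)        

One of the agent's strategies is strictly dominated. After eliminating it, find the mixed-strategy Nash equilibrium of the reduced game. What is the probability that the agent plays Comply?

The agent's strategy Half-effort is strictly dominated by Shirk: -3 > -6 and 1 > -1. Eliminate Half-effort.
The agent's mix must leave the inspector indifferent between Inspect and Skip.
  the inspector's expected payoff from Inspect: q·2 + (1−q)·5 = -3q + 5
  the inspector's expected payoff from Skip: q·6 + (1−q)·4 = 2q + 4
  -3q + 5 = 2q + 4  ⇒  -5q = -1  ⇒  q = 1/5.

q = 1/5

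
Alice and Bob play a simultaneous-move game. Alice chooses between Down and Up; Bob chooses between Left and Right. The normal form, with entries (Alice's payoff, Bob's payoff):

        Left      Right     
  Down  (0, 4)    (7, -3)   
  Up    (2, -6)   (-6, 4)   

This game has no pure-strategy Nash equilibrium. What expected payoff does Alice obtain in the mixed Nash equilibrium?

Set Alice's expected payoff from Down equal to that from Up:
  Alice's payoff from Down: q·0 + (1−q)·7 = -7q + 7
  Alice's payoff from Up: q·2 + (1−q)·(-6) = 8q - 6
  -7q + 7 = 8q - 6  ⇒  -15q = -13  ⇒  q = 13/15.
At equilibrium Alice is indifferent across rows, so Alice's payoff equals the payoff from Down: (13/15)·0 + (2/15)·7 = 14/15.

14/15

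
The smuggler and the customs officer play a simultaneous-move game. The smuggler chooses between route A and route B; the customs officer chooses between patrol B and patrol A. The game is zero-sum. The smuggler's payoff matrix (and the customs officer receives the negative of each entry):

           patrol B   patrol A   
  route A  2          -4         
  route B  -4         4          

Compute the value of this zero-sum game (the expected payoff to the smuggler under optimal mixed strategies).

v = -4/7

Set the smuggler's expected payoff from route A equal to that from route B:
  the smuggler's payoff from route A: q·2 + (1−q)·(-4) = 6q - 4
  the smuggler's payoff from route B: q·(-4) + (1−q)·4 = -8q + 4
  6q - 4 = -8q + 4  ⇒  14q = 8  ⇒  q = 4/7.
The value is the smuggler's expected payoff against this mix (using route A): (4/7)·2 + (3/7)·(-4) = -4/7.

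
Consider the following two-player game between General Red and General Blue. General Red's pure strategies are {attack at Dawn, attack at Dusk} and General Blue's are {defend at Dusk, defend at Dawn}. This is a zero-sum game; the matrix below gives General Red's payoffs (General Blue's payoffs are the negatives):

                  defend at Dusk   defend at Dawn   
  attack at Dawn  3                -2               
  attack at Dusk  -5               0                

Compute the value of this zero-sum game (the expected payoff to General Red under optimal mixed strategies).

General Blue's mix must leave General Red indifferent between attack at Dawn and attack at Dusk.
  General Red's expected payoff from attack at Dawn: q·3 + (1−q)·(-2) = 5q - 2
  General Red's expected payoff from attack at Dusk: q·(-5) + (1−q)·0 = -5q
  5q - 2 = -5q  ⇒  10q = 2  ⇒  q = 1/5.
The value is General Red's expected payoff against this mix (using attack at Dawn): (1/5)·3 + (4/5)·(-2) = -1.

v = -1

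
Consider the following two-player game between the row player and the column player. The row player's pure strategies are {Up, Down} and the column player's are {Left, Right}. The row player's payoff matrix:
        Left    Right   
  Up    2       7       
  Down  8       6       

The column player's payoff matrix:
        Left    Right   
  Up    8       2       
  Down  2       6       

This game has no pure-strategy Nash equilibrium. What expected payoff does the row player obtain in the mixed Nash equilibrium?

The row player's indifference between Up and Down determines the column player's mixing probability q:
  the row player's payoff from Up: q·2 + (1−q)·7 = -5q + 7
  the row player's payoff from Down: q·8 + (1−q)·6 = 2q + 6
  -5q + 7 = 2q + 6  ⇒  -7q = -1  ⇒  q = 1/7.
At equilibrium the row player is indifferent across rows, so the row player's payoff equals the payoff from Up: (1/7)·2 + (6/7)·7 = 44/7.

44/7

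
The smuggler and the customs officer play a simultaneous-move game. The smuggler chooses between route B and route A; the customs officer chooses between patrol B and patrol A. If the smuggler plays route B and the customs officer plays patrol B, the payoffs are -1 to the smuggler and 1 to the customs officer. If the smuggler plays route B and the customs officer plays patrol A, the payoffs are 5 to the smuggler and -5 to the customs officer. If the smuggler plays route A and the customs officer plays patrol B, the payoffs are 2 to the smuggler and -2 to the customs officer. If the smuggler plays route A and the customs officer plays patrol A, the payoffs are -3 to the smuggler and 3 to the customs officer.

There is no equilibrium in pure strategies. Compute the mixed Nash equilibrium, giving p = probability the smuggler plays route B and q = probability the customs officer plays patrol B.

For the customs officer to be willing to mix, the customs officer must be indifferent between patrol B and patrol A, which pins down the smuggler's mix.
  the customs officer's payoff to patrol B: p·1 + (1−p)·(-2) = 3p - 2
  the customs officer's payoff to patrol A: p·(-5) + (1−p)·3 = -8p + 3
  3p - 2 = -8p + 3  ⇒  11p = 5  ⇒  p = 5/11.
Set the smuggler's expected payoff from route B equal to that from route A:
  the smuggler's payoff to route B: q·(-1) + (1−q)·5 = -6q + 5
  the smuggler's payoff to route A: q·2 + (1−q)·(-3) = 5q - 3
  -6q + 5 = 5q - 3  ⇒  -11q = -8  ⇒  q = 8/11.

p = 5/11, q = 8/11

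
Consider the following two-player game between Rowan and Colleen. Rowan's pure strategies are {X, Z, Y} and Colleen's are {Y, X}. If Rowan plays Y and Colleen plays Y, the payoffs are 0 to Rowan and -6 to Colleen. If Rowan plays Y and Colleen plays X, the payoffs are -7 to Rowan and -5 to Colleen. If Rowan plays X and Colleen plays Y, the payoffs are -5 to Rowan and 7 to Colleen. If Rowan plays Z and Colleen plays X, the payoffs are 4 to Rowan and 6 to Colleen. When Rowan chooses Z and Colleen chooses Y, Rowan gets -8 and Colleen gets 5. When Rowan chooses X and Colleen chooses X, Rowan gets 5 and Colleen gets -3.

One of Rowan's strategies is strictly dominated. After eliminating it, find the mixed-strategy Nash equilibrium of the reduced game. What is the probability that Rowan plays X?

p = 1/11

Rowan's strategy Z is strictly dominated by X: -5 > -8 and 5 > 4. Eliminate Z.
In a mixed equilibrium Colleen is indifferent between Y and X; this condition fixes p.
  Colleen's payoff from Y: p·7 + (1−p)·(-6) = 13p - 6
  Colleen's payoff from X: p·(-3) + (1−p)·(-5) = 2p - 5
  13p - 6 = 2p - 5  ⇒  11p = 1  ⇒  p = 1/11.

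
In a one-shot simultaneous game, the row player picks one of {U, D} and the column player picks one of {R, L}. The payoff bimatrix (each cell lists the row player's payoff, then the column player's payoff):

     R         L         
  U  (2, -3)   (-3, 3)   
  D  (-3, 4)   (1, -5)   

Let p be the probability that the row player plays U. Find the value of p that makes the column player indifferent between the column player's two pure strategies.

p = 3/5

The row player's mix must leave the column player indifferent between R and L.
  the column player's expected payoff from R: p·(-3) + (1−p)·4 = -7p + 4
  the column player's expected payoff from L: p·3 + (1−p)·(-5) = 8p - 5
  -7p + 4 = 8p - 5  ⇒  -15p = -9  ⇒  p = 3/5.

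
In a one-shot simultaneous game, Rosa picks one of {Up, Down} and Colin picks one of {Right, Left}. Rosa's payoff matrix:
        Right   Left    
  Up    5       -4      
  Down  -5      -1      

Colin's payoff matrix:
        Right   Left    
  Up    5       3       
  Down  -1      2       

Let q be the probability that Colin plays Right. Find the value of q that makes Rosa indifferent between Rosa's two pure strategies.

q = 3/13

For Rosa to be willing to mix, Rosa must be indifferent between Up and Down, which pins down Colin's mix.
  Rosa's payoff to Up: q·5 + (1−q)·(-4) = 9q - 4
  Rosa's payoff to Down: q·(-5) + (1−q)·(-1) = -4q - 1
  9q - 4 = -4q - 1  ⇒  13q = 3  ⇒  q = 3/13.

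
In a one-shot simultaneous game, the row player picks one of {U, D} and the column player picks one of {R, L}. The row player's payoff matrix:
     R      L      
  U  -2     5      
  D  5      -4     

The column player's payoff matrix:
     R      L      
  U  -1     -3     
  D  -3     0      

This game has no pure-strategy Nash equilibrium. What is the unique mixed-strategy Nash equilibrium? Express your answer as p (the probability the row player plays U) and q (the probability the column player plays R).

For the column player to be willing to mix, the column player must be indifferent between R and L, which pins down the row player's mix.
  the column player's expected payoff from R: p·(-1) + (1−p)·(-3) = 2p - 3
  the column player's expected payoff from L: p·(-3) + (1−p)·0 = -3p
  2p - 3 = -3p  ⇒  5p = 3  ⇒  p = 3/5.
Set the row player's expected payoff from U equal to that from D:
  the row player's payoff from U: q·(-2) + (1−q)·5 = -7q + 5
  the row player's payoff from D: q·5 + (1−q)·(-4) = 9q - 4
  -7q + 5 = 9q - 4  ⇒  -16q = -9  ⇒  q = 9/16.

p = 3/5, q = 9/16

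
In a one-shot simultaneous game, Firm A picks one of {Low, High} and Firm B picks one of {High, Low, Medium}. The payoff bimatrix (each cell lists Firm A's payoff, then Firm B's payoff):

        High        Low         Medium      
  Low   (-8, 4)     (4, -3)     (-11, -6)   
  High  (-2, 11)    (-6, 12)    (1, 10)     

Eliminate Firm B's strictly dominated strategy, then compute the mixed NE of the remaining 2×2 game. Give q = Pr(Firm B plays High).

q = 5/8

Firm B's strategy Medium is strictly dominated by Low: -3 > -6 and 12 > 10. Eliminate Medium.
In a mixed equilibrium Firm A is indifferent between Low and High; this condition fixes q.
  Firm A's payoff from Low: q·(-8) + (1−q)·4 = -12q + 4
  Firm A's payoff from High: q·(-2) + (1−q)·(-6) = 4q - 6
  -12q + 4 = 4q - 6  ⇒  -16q = -10  ⇒  q = 5/8.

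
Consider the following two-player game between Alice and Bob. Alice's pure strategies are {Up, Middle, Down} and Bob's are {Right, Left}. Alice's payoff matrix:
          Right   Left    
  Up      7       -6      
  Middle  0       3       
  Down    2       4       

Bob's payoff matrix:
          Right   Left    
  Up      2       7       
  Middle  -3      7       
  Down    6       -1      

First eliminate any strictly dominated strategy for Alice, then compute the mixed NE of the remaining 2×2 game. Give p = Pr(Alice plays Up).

p = 7/12

Alice's strategy Middle is strictly dominated by Down: 2 > 0 and 4 > 3. Eliminate Middle.
Set Bob's expected payoff from Right equal to that from Left:
  Bob's payoff to Right: p·2 + (1−p)·6 = -4p + 6
  Bob's payoff to Left: p·7 + (1−p)·(-1) = 8p - 1
  -4p + 6 = 8p - 1  ⇒  -12p = -7  ⇒  p = 7/12.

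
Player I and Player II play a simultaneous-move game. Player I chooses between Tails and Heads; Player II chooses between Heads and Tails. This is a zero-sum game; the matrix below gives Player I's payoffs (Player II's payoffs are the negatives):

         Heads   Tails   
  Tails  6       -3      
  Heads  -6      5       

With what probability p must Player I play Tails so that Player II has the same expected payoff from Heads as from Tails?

Player II's indifference between Heads and Tails determines Player I's mixing probability p:
  Player II's expected payoff from Heads: p·(-6) + (1−p)·6 = -12p + 6
  Player II's expected payoff from Tails: p·3 + (1−p)·(-5) = 8p - 5
  -12p + 6 = 8p - 5  ⇒  -20p = -11  ⇒  p = 11/20.

p = 11/20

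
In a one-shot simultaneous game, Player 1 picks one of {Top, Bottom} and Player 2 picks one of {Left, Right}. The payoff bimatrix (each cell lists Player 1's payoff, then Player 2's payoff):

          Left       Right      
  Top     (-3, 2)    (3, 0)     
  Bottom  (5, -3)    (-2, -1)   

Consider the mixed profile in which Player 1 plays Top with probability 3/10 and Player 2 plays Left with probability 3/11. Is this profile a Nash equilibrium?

Given Player 1's mix p = 3/10, Player 2's payoff from Left is -3/2 but from Right is -7/10. Player 2 strictly prefers Right, so Player 2 would not mix.
So the proposed profile is not a Nash equilibrium.

No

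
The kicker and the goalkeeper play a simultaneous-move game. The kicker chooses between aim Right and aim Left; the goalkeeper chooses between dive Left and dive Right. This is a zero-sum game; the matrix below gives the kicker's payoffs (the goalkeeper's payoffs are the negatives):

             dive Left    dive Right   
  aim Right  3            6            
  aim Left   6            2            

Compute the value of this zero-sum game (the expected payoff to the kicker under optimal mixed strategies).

v = 30/7

Set the kicker's expected payoff from aim Right equal to that from aim Left:
  the kicker's payoff to aim Right: q·3 + (1−q)·6 = -3q + 6
  the kicker's payoff to aim Left: q·6 + (1−q)·2 = 4q + 2
  -3q + 6 = 4q + 2  ⇒  -7q = -4  ⇒  q = 4/7.
The value is the kicker's expected payoff against this mix (using aim Right): (4/7)·3 + (3/7)·6 = 30/7.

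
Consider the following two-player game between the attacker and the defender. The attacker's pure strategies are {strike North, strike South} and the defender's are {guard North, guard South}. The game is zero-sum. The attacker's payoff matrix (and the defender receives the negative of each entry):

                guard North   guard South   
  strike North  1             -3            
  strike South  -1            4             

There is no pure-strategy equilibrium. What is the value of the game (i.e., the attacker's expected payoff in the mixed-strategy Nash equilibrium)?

For the attacker to be willing to mix, the attacker must be indifferent between strike North and strike South, which pins down the defender's mix.
  the attacker's expected payoff from strike North: q·1 + (1−q)·(-3) = 4q - 3
  the attacker's expected payoff from strike South: q·(-1) + (1−q)·4 = -5q + 4
  4q - 3 = -5q + 4  ⇒  9q = 7  ⇒  q = 7/9.
The value is the attacker's expected payoff against this mix (using strike North): (7/9)·1 + (2/9)·(-3) = 1/9.

v = 1/9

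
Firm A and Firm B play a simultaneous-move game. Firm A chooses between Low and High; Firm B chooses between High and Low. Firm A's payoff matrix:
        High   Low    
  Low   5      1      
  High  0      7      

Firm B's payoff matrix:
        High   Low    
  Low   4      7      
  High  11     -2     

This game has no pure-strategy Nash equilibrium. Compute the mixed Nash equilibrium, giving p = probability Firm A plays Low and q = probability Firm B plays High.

p = 13/16, q = 6/11

Firm B's indifference between High and Low determines Firm A's mixing probability p:
  Firm B's expected payoff from High: p·4 + (1−p)·11 = -7p + 11
  Firm B's expected payoff from Low: p·7 + (1−p)·(-2) = 9p - 2
  -7p + 11 = 9p - 2  ⇒  -16p = -13  ⇒  p = 13/16.
In a mixed equilibrium Firm A is indifferent between Low and High; this condition fixes q.
  Firm A's payoff to Low: q·5 + (1−q)·1 = 4q + 1
  Firm A's payoff to High: q·0 + (1−q)·7 = -7q + 7
  4q + 1 = -7q + 7  ⇒  11q = 6  ⇒  q = 6/11.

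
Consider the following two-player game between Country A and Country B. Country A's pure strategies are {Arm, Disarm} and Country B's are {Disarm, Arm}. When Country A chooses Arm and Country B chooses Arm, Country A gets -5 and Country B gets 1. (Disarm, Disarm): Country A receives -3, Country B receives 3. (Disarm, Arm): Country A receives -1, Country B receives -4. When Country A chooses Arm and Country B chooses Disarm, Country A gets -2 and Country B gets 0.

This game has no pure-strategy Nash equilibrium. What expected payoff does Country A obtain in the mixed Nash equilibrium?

-13/5

Country B's mix must leave Country A indifferent between Arm and Disarm.
  Country A's payoff to Arm: q·(-2) + (1−q)·(-5) = 3q - 5
  Country A's payoff to Disarm: q·(-3) + (1−q)·(-1) = -2q - 1
  3q - 5 = -2q - 1  ⇒  5q = 4  ⇒  q = 4/5.
At equilibrium Country A is indifferent across rows, so Country A's payoff equals the payoff from Arm: (4/5)·(-2) + (1/5)·(-5) = -13/5.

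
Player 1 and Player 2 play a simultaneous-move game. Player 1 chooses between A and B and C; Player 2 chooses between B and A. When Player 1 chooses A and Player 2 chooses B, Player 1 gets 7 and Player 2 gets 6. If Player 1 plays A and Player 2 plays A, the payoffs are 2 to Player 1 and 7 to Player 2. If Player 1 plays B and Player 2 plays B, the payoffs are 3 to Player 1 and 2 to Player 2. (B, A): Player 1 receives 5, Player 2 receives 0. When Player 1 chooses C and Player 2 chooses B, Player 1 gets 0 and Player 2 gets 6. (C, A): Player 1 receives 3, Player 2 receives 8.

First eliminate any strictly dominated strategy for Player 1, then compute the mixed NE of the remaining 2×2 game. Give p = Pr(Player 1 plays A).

p = 2/3

Player 1's strategy C is strictly dominated by B: 3 > 0 and 5 > 3. Eliminate C.
Set Player 2's expected payoff from B equal to that from A:
  Player 2's expected payoff from B: p·6 + (1−p)·2 = 4p + 2
  Player 2's expected payoff from A: p·7 + (1−p)·0 = 7p
  4p + 2 = 7p  ⇒  -3p = -2  ⇒  p = 2/3.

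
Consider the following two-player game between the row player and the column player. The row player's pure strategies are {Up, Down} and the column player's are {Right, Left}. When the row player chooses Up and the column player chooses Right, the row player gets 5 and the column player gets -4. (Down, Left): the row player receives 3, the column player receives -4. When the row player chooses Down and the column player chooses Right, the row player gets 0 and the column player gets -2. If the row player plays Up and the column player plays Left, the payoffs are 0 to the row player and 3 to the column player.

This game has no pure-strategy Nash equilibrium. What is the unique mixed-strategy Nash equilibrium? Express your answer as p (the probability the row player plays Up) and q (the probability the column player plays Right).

p = 2/9, q = 3/8

In a mixed equilibrium the column player is indifferent between Right and Left; this condition fixes p.
  the column player's payoff to Right: p·(-4) + (1−p)·(-2) = -2p - 2
  the column player's payoff to Left: p·3 + (1−p)·(-4) = 7p - 4
  -2p - 2 = 7p - 4  ⇒  -9p = -2  ⇒  p = 2/9.
In a mixed equilibrium the row player is indifferent between Up and Down; this condition fixes q.
  the row player's payoff to Up: q·5 + (1−q)·0 = 5q
  the row player's payoff to Down: q·0 + (1−q)·3 = -3q + 3
  5q = -3q + 3  ⇒  8q = 3  ⇒  q = 3/8.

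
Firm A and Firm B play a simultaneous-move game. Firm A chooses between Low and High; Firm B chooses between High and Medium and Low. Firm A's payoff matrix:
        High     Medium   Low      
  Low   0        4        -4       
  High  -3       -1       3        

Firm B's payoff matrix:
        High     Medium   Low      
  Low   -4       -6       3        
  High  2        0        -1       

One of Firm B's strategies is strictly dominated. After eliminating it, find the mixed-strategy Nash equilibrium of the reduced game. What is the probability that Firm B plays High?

q = 7/10

Firm B's strategy Medium is strictly dominated by High: -4 > -6 and 2 > 0. Eliminate Medium.
For Firm A to be willing to mix, Firm A must be indifferent between Low and High, which pins down Firm B's mix.
  Firm A's payoff from Low: q·0 + (1−q)·(-4) = 4q - 4
  Firm A's payoff from High: q·(-3) + (1−q)·3 = -6q + 3
  4q - 4 = -6q + 3  ⇒  10q = 7  ⇒  q = 7/10.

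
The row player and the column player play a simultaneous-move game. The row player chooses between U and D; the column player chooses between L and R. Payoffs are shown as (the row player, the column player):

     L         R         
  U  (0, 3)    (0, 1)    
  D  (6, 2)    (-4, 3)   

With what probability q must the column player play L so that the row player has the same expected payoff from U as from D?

q = 2/5

The row player's indifference between U and D determines the column player's mixing probability q:
  the row player's expected payoff from U: q·0 + (1−q)·0 = 0
  the row player's expected payoff from D: q·6 + (1−q)·(-4) = 10q - 4
  0 = 10q - 4  ⇒  -10q = -4  ⇒  q = 2/5.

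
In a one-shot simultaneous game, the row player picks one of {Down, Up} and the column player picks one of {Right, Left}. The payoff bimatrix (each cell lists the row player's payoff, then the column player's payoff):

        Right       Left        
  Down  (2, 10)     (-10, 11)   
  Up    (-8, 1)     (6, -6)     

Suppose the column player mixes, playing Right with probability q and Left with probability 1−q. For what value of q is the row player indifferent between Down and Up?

The row player's indifference between Down and Up determines the column player's mixing probability q:
  the row player's payoff to Down: q·2 + (1−q)·(-10) = 12q - 10
  the row player's payoff to Up: q·(-8) + (1−q)·6 = -14q + 6
  12q - 10 = -14q + 6  ⇒  26q = 16  ⇒  q = 8/13.

q = 8/13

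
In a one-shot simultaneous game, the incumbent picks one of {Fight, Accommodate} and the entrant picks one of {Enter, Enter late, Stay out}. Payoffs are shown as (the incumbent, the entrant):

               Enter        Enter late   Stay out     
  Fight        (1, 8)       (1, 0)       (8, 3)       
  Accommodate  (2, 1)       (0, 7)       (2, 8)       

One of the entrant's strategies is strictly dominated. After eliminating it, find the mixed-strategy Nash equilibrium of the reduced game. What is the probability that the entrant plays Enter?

The entrant's strategy Enter late is strictly dominated by Stay out: 3 > 0 and 8 > 7. Eliminate Enter late.
The entrant's mix must leave the incumbent indifferent between Fight and Accommodate.
  the incumbent's payoff from Fight: q·1 + (1−q)·8 = -7q + 8
  the incumbent's payoff from Accommodate: q·2 + (1−q)·2 = 2
  -7q + 8 = 2  ⇒  -7q = -6  ⇒  q = 6/7.

q = 6/7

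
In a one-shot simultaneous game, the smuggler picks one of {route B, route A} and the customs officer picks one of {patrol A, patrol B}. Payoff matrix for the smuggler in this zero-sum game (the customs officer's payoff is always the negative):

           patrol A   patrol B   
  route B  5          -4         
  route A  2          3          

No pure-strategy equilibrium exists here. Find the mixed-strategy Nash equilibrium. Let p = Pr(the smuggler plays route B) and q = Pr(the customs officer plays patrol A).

p = 1/10, q = 7/10

The customs officer's indifference between patrol A and patrol B determines the smuggler's mixing probability p:
  the customs officer's payoff from patrol A: p·(-5) + (1−p)·(-2) = -3p - 2
  the customs officer's payoff from patrol B: p·4 + (1−p)·(-3) = 7p - 3
  -3p - 2 = 7p - 3  ⇒  -10p = -1  ⇒  p = 1/10.
In a mixed equilibrium the smuggler is indifferent between route B and route A; this condition fixes q.
  the smuggler's payoff from route B: q·5 + (1−q)·(-4) = 9q - 4
  the smuggler's payoff from route A: q·2 + (1−q)·3 = -q + 3
  9q - 4 = -q + 3  ⇒  10q = 7  ⇒  q = 7/10.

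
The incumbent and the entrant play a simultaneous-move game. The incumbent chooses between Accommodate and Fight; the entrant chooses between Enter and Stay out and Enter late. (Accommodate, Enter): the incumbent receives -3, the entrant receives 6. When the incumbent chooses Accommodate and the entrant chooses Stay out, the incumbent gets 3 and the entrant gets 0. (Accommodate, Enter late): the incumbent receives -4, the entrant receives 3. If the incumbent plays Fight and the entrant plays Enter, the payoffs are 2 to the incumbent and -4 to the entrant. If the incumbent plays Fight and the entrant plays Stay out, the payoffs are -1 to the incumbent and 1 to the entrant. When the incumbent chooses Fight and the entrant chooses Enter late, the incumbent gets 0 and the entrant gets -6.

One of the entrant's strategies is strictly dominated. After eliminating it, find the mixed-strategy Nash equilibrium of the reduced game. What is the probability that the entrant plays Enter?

q = 4/9

The entrant's strategy Enter late is strictly dominated by Enter: 6 > 3 and -4 > -6. Eliminate Enter late.
Set the incumbent's expected payoff from Accommodate equal to that from Fight:
  the incumbent's payoff to Accommodate: q·(-3) + (1−q)·3 = -6q + 3
  the incumbent's payoff to Fight: q·2 + (1−q)·(-1) = 3q - 1
  -6q + 3 = 3q - 1  ⇒  -9q = -4  ⇒  q = 4/9.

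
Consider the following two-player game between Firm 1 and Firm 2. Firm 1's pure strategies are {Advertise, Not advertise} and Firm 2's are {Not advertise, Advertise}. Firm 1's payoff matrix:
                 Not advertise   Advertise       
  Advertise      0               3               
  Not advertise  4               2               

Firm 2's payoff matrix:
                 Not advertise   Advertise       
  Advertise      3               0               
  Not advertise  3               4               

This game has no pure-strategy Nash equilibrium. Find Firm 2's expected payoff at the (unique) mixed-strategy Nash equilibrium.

3

For Firm 2 to be willing to mix, Firm 2 must be indifferent between Not advertise and Advertise, which pins down Firm 1's mix.
  Firm 2's payoff to Not advertise: p·3 + (1−p)·3 = 3
  Firm 2's payoff to Advertise: p·0 + (1−p)·4 = -4p + 4
  3 = -4p + 4  ⇒  4p = 1  ⇒  p = 1/4.
At equilibrium Firm 2 is indifferent across columns, so Firm 2's payoff equals the payoff from Not advertise: (1/4)·3 + (3/4)·3 = 3.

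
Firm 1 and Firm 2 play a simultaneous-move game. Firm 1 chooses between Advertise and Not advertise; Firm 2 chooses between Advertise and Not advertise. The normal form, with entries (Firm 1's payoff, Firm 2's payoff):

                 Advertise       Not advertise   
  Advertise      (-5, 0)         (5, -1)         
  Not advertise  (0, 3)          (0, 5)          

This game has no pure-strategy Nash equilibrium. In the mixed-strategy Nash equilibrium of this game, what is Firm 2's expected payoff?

1

Firm 1's mix must leave Firm 2 indifferent between Advertise and Not advertise.
  Firm 2's payoff to Advertise: p·0 + (1−p)·3 = -3p + 3
  Firm 2's payoff to Not advertise: p·(-1) + (1−p)·5 = -6p + 5
  -3p + 3 = -6p + 5  ⇒  3p = 2  ⇒  p = 2/3.
At equilibrium Firm 2 is indifferent across columns, so Firm 2's payoff equals the payoff from Advertise: (2/3)·0 + (1/3)·3 = 1.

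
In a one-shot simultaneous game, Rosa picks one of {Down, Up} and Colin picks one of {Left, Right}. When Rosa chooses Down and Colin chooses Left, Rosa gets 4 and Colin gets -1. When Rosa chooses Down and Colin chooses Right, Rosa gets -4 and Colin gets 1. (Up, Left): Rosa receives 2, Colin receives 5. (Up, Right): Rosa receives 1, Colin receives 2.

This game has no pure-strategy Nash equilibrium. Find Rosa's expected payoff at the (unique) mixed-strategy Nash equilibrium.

12/7

Rosa's indifference between Down and Up determines Colin's mixing probability q:
  Rosa's expected payoff from Down: q·4 + (1−q)·(-4) = 8q - 4
  Rosa's expected payoff from Up: q·2 + (1−q)·1 = q + 1
  8q - 4 = q + 1  ⇒  7q = 5  ⇒  q = 5/7.
At equilibrium Rosa is indifferent across rows, so Rosa's payoff equals the payoff from Down: (5/7)·4 + (2/7)·(-4) = 12/7.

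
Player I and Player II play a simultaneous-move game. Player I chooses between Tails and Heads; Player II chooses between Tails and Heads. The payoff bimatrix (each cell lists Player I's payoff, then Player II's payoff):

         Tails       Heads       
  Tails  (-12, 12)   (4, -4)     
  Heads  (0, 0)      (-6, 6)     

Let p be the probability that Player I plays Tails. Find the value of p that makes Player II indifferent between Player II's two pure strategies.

p = 3/11

Player I's mix must leave Player II indifferent between Tails and Heads.
  Player II's expected payoff from Tails: p·12 + (1−p)·0 = 12p
  Player II's expected payoff from Heads: p·(-4) + (1−p)·6 = -10p + 6
  12p = -10p + 6  ⇒  22p = 6  ⇒  p = 3/11.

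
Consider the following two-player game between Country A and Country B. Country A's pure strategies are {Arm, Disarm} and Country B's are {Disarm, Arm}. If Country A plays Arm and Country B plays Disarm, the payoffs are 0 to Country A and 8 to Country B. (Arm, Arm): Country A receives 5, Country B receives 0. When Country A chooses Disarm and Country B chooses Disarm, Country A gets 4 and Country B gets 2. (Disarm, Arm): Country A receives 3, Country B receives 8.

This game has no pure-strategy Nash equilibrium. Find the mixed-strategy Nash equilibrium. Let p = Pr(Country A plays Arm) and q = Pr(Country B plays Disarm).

p = 3/7, q = 1/3

Country A's mix must leave Country B indifferent between Disarm and Arm.
  Country B's payoff to Disarm: p·8 + (1−p)·2 = 6p + 2
  Country B's payoff to Arm: p·0 + (1−p)·8 = -8p + 8
  6p + 2 = -8p + 8  ⇒  14p = 6  ⇒  p = 3/7.
In a mixed equilibrium Country A is indifferent between Arm and Disarm; this condition fixes q.
  Country A's payoff from Arm: q·0 + (1−q)·5 = -5q + 5
  Country A's payoff from Disarm: q·4 + (1−q)·3 = q + 3
  -5q + 5 = q + 3  ⇒  -6q = -2  ⇒  q = 1/3.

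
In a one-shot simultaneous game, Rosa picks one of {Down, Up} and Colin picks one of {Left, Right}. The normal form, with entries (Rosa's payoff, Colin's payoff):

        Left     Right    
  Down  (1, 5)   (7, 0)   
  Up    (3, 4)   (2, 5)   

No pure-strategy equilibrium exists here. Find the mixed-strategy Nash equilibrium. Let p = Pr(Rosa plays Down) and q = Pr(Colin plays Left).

For Colin to be willing to mix, Colin must be indifferent between Left and Right, which pins down Rosa's mix.
  Colin's expected payoff from Left: p·5 + (1−p)·4 = p + 4
  Colin's expected payoff from Right: p·0 + (1−p)·5 = -5p + 5
  p + 4 = -5p + 5  ⇒  6p = 1  ⇒  p = 1/6.
In a mixed equilibrium Rosa is indifferent between Down and Up; this condition fixes q.
  Rosa's expected payoff from Down: q·1 + (1−q)·7 = -6q + 7
  Rosa's expected payoff from Up: q·3 + (1−q)·2 = q + 2
  -6q + 7 = q + 2  ⇒  -7q = -5  ⇒  q = 5/7.

p = 1/6, q = 5/7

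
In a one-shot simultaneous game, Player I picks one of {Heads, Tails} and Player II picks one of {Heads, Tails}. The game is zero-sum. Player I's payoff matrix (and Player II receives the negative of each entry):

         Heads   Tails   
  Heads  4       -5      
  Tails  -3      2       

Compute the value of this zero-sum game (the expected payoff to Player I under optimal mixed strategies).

v = -1/2

Player II's mix must leave Player I indifferent between Heads and Tails.
  Player I's payoff to Heads: q·4 + (1−q)·(-5) = 9q - 5
  Player I's payoff to Tails: q·(-3) + (1−q)·2 = -5q + 2
  9q - 5 = -5q + 2  ⇒  14q = 7  ⇒  q = 1/2.
The value is Player I's expected payoff against this mix (using Heads): (1/2)·4 + (1/2)·(-5) = -1/2.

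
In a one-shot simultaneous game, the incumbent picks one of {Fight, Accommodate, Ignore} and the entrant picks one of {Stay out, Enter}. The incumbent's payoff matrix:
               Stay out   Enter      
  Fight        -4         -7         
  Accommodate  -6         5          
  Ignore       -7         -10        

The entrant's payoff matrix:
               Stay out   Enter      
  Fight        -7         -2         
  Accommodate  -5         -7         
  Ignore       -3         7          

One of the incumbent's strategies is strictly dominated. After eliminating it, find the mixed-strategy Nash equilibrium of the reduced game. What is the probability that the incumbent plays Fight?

The incumbent's strategy Ignore is strictly dominated by Fight: -4 > -7 and -7 > -10. Eliminate Ignore.
In a mixed equilibrium the entrant is indifferent between Stay out and Enter; this condition fixes p.
  the entrant's payoff from Stay out: p·(-7) + (1−p)·(-5) = -2p - 5
  the entrant's payoff from Enter: p·(-2) + (1−p)·(-7) = 5p - 7
  -2p - 5 = 5p - 7  ⇒  -7p = -2  ⇒  p = 2/7.

p = 2/7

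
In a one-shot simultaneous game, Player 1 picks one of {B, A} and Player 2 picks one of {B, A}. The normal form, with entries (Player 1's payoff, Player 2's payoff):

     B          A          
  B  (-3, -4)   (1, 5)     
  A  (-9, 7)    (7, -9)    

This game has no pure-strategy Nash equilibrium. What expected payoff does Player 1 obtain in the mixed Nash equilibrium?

-1

In a mixed equilibrium Player 1 is indifferent between B and A; this condition fixes q.
  Player 1's expected payoff from B: q·(-3) + (1−q)·1 = -4q + 1
  Player 1's expected payoff from A: q·(-9) + (1−q)·7 = -16q + 7
  -4q + 1 = -16q + 7  ⇒  12q = 6  ⇒  q = 1/2.
At equilibrium Player 1 is indifferent across rows, so Player 1's payoff equals the payoff from B: (1/2)·(-3) + (1/2)·1 = -1.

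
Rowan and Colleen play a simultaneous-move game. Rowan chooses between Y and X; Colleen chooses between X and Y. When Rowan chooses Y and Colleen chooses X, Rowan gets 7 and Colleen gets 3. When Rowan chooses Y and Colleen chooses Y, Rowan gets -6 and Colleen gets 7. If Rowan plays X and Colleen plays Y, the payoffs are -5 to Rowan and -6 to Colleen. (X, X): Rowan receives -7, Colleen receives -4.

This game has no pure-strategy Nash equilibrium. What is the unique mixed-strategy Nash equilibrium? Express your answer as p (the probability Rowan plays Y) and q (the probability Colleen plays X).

p = 1/3, q = 1/15

In a mixed equilibrium Colleen is indifferent between X and Y; this condition fixes p.
  Colleen's payoff from X: p·3 + (1−p)·(-4) = 7p - 4
  Colleen's payoff from Y: p·7 + (1−p)·(-6) = 13p - 6
  7p - 4 = 13p - 6  ⇒  -6p = -2  ⇒  p = 1/3.
Rowan's indifference between Y and X determines Colleen's mixing probability q:
  Rowan's payoff from Y: q·7 + (1−q)·(-6) = 13q - 6
  Rowan's payoff from X: q·(-7) + (1−q)·(-5) = -2q - 5
  13q - 6 = -2q - 5  ⇒  15q = 1  ⇒  q = 1/15.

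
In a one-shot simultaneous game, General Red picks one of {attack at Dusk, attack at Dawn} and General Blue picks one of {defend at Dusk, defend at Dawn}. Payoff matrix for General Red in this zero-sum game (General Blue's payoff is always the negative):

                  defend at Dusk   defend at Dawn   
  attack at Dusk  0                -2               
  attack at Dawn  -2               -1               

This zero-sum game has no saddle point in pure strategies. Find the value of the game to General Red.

v = -4/3

General Red's indifference between attack at Dusk and attack at Dawn determines General Blue's mixing probability q:
  General Red's payoff from attack at Dusk: q·0 + (1−q)·(-2) = 2q - 2
  General Red's payoff from attack at Dawn: q·(-2) + (1−q)·(-1) = -q - 1
  2q - 2 = -q - 1  ⇒  3q = 1  ⇒  q = 1/3.
The value is General Red's expected payoff against this mix (using attack at Dusk): (1/3)·0 + (2/3)·(-2) = -4/3.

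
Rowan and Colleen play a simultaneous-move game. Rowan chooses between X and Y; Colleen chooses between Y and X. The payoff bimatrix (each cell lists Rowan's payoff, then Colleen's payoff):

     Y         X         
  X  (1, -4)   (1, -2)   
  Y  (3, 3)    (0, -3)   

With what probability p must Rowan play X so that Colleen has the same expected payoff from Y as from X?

For Colleen to be willing to mix, Colleen must be indifferent between Y and X, which pins down Rowan's mix.
  Colleen's payoff from Y: p·(-4) + (1−p)·3 = -7p + 3
  Colleen's payoff from X: p·(-2) + (1−p)·(-3) = p - 3
  -7p + 3 = p - 3  ⇒  -8p = -6  ⇒  p = 3/4.

p = 3/4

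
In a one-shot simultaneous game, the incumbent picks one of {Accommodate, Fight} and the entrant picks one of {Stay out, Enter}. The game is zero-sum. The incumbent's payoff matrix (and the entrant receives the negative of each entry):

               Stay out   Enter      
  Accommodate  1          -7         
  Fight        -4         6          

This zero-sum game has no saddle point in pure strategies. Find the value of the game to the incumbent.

For the incumbent to be willing to mix, the incumbent must be indifferent between Accommodate and Fight, which pins down the entrant's mix.
  the incumbent's payoff to Accommodate: q·1 + (1−q)·(-7) = 8q - 7
  the incumbent's payoff to Fight: q·(-4) + (1−q)·6 = -10q + 6
  8q - 7 = -10q + 6  ⇒  18q = 13  ⇒  q = 13/18.
The value is the incumbent's expected payoff against this mix (using Accommodate): (13/18)·1 + (5/18)·(-7) = -11/9.

v = -11/9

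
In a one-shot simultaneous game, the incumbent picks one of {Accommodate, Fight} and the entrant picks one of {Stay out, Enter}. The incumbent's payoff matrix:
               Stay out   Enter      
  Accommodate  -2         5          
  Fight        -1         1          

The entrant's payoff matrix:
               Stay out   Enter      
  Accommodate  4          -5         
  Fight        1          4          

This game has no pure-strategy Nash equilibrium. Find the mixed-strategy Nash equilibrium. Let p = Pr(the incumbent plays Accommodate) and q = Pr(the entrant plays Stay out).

p = 1/4, q = 4/5

In a mixed equilibrium the entrant is indifferent between Stay out and Enter; this condition fixes p.
  the entrant's payoff from Stay out: p·4 + (1−p)·1 = 3p + 1
  the entrant's payoff from Enter: p·(-5) + (1−p)·4 = -9p + 4
  3p + 1 = -9p + 4  ⇒  12p = 3  ⇒  p = 1/4.
The incumbent's indifference between Accommodate and Fight determines the entrant's mixing probability q:
  the incumbent's payoff from Accommodate: q·(-2) + (1−q)·5 = -7q + 5
  the incumbent's payoff from Fight: q·(-1) + (1−q)·1 = -2q + 1
  -7q + 5 = -2q + 1  ⇒  -5q = -4  ⇒  q = 4/5.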